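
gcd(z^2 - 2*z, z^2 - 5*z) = z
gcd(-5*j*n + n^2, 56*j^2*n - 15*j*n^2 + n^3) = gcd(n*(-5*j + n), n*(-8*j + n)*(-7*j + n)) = n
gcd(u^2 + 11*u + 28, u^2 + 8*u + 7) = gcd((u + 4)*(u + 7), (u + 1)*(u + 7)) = u + 7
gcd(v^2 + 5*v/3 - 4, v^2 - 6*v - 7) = 1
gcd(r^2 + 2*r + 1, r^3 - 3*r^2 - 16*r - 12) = r + 1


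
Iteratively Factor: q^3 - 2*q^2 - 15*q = (q + 3)*(q^2 - 5*q) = q*(q + 3)*(q - 5)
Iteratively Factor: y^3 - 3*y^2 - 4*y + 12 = (y - 3)*(y^2 - 4) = (y - 3)*(y + 2)*(y - 2)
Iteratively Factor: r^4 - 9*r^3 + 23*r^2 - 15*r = (r)*(r^3 - 9*r^2 + 23*r - 15) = r*(r - 1)*(r^2 - 8*r + 15) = r*(r - 3)*(r - 1)*(r - 5)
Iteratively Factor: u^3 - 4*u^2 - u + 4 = (u - 4)*(u^2 - 1) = (u - 4)*(u - 1)*(u + 1)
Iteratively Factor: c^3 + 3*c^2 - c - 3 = (c + 1)*(c^2 + 2*c - 3) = (c + 1)*(c + 3)*(c - 1)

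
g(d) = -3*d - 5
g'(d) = -3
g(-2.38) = 2.14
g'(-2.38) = -3.00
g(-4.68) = 9.04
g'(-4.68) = -3.00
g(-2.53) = 2.59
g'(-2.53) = -3.00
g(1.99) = -10.97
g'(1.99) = -3.00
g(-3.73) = 6.19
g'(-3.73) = -3.00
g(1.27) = -8.81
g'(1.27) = -3.00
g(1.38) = -9.14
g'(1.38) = -3.00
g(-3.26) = 4.78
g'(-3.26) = -3.00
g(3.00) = -14.00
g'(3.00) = -3.00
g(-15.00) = 40.00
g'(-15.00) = -3.00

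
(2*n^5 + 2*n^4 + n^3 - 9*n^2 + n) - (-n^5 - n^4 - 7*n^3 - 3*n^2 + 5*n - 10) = 3*n^5 + 3*n^4 + 8*n^3 - 6*n^2 - 4*n + 10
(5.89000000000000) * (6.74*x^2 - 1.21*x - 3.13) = 39.6986*x^2 - 7.1269*x - 18.4357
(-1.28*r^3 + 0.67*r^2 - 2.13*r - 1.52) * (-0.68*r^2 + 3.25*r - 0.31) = 0.8704*r^5 - 4.6156*r^4 + 4.0227*r^3 - 6.0966*r^2 - 4.2797*r + 0.4712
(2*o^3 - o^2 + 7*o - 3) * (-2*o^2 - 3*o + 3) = -4*o^5 - 4*o^4 - 5*o^3 - 18*o^2 + 30*o - 9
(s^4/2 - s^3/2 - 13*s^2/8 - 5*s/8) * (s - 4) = s^5/2 - 5*s^4/2 + 3*s^3/8 + 47*s^2/8 + 5*s/2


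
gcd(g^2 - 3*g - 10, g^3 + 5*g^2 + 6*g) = g + 2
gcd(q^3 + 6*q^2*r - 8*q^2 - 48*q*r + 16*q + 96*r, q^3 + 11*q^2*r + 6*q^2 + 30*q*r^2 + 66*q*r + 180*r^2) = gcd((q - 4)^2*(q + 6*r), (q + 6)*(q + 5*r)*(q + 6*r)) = q + 6*r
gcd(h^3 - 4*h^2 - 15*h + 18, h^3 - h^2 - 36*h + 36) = h^2 - 7*h + 6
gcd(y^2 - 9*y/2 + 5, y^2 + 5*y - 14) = y - 2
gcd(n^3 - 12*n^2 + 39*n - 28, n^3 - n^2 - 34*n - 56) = n - 7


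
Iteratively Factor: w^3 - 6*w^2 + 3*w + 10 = (w + 1)*(w^2 - 7*w + 10) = (w - 5)*(w + 1)*(w - 2)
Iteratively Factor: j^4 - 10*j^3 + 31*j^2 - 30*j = (j - 2)*(j^3 - 8*j^2 + 15*j) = (j - 3)*(j - 2)*(j^2 - 5*j) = j*(j - 3)*(j - 2)*(j - 5)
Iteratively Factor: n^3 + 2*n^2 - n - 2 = (n + 2)*(n^2 - 1) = (n - 1)*(n + 2)*(n + 1)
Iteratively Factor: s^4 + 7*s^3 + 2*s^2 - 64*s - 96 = (s + 4)*(s^3 + 3*s^2 - 10*s - 24) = (s + 4)^2*(s^2 - s - 6) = (s + 2)*(s + 4)^2*(s - 3)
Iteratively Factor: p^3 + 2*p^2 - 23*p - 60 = (p + 4)*(p^2 - 2*p - 15) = (p - 5)*(p + 4)*(p + 3)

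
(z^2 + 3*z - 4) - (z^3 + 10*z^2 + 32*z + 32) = -z^3 - 9*z^2 - 29*z - 36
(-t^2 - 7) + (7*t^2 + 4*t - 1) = 6*t^2 + 4*t - 8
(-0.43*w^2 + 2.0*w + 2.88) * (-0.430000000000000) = 0.1849*w^2 - 0.86*w - 1.2384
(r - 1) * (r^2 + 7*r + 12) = r^3 + 6*r^2 + 5*r - 12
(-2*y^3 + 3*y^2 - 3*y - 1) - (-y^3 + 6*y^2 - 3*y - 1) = -y^3 - 3*y^2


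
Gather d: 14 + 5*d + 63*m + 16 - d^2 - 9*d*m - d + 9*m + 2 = -d^2 + d*(4 - 9*m) + 72*m + 32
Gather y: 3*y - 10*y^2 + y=-10*y^2 + 4*y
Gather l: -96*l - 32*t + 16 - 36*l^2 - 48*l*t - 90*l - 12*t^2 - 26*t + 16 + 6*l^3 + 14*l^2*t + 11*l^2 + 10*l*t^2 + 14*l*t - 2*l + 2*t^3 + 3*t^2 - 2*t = 6*l^3 + l^2*(14*t - 25) + l*(10*t^2 - 34*t - 188) + 2*t^3 - 9*t^2 - 60*t + 32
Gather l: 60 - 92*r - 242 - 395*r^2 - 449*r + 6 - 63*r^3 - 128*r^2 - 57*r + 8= -63*r^3 - 523*r^2 - 598*r - 168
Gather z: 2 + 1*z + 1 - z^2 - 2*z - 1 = -z^2 - z + 2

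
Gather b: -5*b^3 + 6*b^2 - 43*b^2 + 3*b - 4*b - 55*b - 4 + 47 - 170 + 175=-5*b^3 - 37*b^2 - 56*b + 48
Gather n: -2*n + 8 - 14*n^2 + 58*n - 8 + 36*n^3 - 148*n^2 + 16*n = 36*n^3 - 162*n^2 + 72*n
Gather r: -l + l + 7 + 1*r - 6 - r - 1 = 0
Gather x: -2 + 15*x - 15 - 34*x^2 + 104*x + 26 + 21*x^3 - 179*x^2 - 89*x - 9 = 21*x^3 - 213*x^2 + 30*x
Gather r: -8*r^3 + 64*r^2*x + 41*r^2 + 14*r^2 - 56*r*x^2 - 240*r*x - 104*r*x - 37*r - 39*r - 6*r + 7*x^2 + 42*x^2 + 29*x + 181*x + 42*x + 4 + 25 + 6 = -8*r^3 + r^2*(64*x + 55) + r*(-56*x^2 - 344*x - 82) + 49*x^2 + 252*x + 35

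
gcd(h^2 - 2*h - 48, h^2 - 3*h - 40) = h - 8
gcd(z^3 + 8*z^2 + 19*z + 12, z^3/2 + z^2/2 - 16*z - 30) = 1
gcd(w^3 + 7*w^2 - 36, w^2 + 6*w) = w + 6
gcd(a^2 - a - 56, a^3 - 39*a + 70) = a + 7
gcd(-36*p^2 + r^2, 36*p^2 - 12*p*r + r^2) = 6*p - r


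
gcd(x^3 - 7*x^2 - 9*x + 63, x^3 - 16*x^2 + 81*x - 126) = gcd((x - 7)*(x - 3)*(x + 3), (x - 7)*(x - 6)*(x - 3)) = x^2 - 10*x + 21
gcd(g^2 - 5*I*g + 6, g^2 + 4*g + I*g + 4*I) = g + I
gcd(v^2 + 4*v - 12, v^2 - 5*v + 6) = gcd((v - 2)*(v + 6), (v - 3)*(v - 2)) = v - 2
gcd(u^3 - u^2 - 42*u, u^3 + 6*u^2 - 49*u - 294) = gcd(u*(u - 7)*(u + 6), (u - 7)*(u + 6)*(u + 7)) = u^2 - u - 42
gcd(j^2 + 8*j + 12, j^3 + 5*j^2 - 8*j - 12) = j + 6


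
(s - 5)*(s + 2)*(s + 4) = s^3 + s^2 - 22*s - 40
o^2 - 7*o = o*(o - 7)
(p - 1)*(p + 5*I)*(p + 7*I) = p^3 - p^2 + 12*I*p^2 - 35*p - 12*I*p + 35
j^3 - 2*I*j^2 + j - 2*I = (j - 2*I)*(j - I)*(j + I)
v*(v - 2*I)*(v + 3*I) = v^3 + I*v^2 + 6*v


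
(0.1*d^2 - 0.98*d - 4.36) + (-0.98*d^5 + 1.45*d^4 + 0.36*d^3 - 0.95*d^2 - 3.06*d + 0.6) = -0.98*d^5 + 1.45*d^4 + 0.36*d^3 - 0.85*d^2 - 4.04*d - 3.76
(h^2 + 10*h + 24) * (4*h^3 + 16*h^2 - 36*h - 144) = 4*h^5 + 56*h^4 + 220*h^3 - 120*h^2 - 2304*h - 3456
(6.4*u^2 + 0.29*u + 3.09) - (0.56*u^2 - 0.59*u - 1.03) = 5.84*u^2 + 0.88*u + 4.12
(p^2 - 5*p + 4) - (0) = p^2 - 5*p + 4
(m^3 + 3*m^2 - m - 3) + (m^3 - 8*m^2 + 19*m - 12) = 2*m^3 - 5*m^2 + 18*m - 15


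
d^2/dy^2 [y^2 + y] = 2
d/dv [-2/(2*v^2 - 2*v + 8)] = (2*v - 1)/(v^2 - v + 4)^2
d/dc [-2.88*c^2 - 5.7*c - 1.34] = -5.76*c - 5.7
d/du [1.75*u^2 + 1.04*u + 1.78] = 3.5*u + 1.04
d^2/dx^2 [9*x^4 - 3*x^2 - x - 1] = 108*x^2 - 6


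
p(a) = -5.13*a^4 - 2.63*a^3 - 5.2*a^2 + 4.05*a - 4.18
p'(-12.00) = 34451.25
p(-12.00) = -102632.62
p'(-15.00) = 67639.80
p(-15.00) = -252064.93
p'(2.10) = -242.62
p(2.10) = -142.73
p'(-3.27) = 671.19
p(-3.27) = -567.62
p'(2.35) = -330.27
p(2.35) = -213.97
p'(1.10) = -44.25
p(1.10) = -17.03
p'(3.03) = -670.73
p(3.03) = -545.21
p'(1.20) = -55.25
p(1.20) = -21.99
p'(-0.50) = 9.84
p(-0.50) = -7.50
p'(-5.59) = 3400.01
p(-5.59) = -4739.07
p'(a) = -20.52*a^3 - 7.89*a^2 - 10.4*a + 4.05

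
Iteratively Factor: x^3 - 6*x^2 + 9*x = (x - 3)*(x^2 - 3*x) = x*(x - 3)*(x - 3)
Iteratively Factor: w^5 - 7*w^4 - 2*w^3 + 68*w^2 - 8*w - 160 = (w - 5)*(w^4 - 2*w^3 - 12*w^2 + 8*w + 32) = (w - 5)*(w - 2)*(w^3 - 12*w - 16) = (w - 5)*(w - 4)*(w - 2)*(w^2 + 4*w + 4) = (w - 5)*(w - 4)*(w - 2)*(w + 2)*(w + 2)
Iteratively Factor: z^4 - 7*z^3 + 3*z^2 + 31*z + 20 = (z + 1)*(z^3 - 8*z^2 + 11*z + 20) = (z - 4)*(z + 1)*(z^2 - 4*z - 5) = (z - 5)*(z - 4)*(z + 1)*(z + 1)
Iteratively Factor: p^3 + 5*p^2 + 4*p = (p + 4)*(p^2 + p) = p*(p + 4)*(p + 1)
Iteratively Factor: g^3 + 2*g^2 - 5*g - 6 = (g - 2)*(g^2 + 4*g + 3) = (g - 2)*(g + 3)*(g + 1)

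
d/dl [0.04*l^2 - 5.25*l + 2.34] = 0.08*l - 5.25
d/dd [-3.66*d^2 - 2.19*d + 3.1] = -7.32*d - 2.19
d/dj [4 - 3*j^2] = -6*j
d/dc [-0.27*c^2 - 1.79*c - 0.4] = -0.54*c - 1.79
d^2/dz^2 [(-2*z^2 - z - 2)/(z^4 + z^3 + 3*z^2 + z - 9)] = 2*(-6*z^8 - 12*z^7 - 24*z^6 - 30*z^5 - 282*z^4 - 270*z^3 - 384*z^2 - 153*z - 227)/(z^12 + 3*z^11 + 12*z^10 + 22*z^9 + 15*z^8 - 6*z^7 - 141*z^6 - 186*z^5 - 45*z^4 + 82*z^3 + 702*z^2 + 243*z - 729)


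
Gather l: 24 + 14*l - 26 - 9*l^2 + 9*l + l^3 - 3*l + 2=l^3 - 9*l^2 + 20*l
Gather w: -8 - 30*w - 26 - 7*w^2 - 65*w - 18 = -7*w^2 - 95*w - 52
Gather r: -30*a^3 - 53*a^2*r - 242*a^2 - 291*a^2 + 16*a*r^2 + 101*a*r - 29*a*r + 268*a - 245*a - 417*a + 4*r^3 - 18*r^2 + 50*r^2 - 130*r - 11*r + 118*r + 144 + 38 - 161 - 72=-30*a^3 - 533*a^2 - 394*a + 4*r^3 + r^2*(16*a + 32) + r*(-53*a^2 + 72*a - 23) - 51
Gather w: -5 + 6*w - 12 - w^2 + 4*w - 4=-w^2 + 10*w - 21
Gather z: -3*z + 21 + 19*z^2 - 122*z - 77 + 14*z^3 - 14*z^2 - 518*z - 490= 14*z^3 + 5*z^2 - 643*z - 546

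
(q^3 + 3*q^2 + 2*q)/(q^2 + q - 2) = q*(q + 1)/(q - 1)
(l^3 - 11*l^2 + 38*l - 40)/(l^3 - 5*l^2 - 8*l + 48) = (l^2 - 7*l + 10)/(l^2 - l - 12)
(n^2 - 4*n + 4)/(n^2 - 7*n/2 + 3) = 2*(n - 2)/(2*n - 3)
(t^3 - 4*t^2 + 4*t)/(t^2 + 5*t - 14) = t*(t - 2)/(t + 7)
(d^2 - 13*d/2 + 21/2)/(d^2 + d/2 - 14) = (d - 3)/(d + 4)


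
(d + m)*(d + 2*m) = d^2 + 3*d*m + 2*m^2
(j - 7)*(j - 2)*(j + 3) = j^3 - 6*j^2 - 13*j + 42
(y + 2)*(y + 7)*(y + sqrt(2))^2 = y^4 + 2*sqrt(2)*y^3 + 9*y^3 + 16*y^2 + 18*sqrt(2)*y^2 + 18*y + 28*sqrt(2)*y + 28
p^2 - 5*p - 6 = (p - 6)*(p + 1)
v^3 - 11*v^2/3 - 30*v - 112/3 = (v - 8)*(v + 2)*(v + 7/3)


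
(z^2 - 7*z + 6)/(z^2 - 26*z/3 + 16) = 3*(z - 1)/(3*z - 8)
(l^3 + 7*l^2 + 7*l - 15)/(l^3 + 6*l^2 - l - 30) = (l - 1)/(l - 2)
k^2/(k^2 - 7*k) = k/(k - 7)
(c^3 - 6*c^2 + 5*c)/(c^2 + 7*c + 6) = c*(c^2 - 6*c + 5)/(c^2 + 7*c + 6)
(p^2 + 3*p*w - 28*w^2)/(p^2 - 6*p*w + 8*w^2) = (p + 7*w)/(p - 2*w)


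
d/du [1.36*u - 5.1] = 1.36000000000000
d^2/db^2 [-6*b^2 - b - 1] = -12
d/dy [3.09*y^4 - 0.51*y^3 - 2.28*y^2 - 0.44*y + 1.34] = 12.36*y^3 - 1.53*y^2 - 4.56*y - 0.44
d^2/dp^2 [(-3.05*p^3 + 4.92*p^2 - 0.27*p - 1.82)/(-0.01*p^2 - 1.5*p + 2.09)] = (4.33680868994202e-19*p^5 + 1.11022302462516e-16*p^4 + 14.000144*p^3 - 57.986376*p^2 + 80.133888*p - 33.023128)/(1.0e-6*p^6 + 0.00045*p^5 + 0.066873*p^4 + 3.1869*p^3 - 13.976457*p^2 + 19.65645*p - 9.129329)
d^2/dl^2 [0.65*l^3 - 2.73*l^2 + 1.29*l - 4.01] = 3.9*l - 5.46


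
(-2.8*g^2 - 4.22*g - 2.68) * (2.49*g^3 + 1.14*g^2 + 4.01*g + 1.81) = -6.972*g^5 - 13.6998*g^4 - 22.712*g^3 - 25.0454*g^2 - 18.385*g - 4.8508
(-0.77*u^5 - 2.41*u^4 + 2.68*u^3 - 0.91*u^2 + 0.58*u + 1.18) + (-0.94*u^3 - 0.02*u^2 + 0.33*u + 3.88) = -0.77*u^5 - 2.41*u^4 + 1.74*u^3 - 0.93*u^2 + 0.91*u + 5.06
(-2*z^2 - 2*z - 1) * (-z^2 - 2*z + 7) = 2*z^4 + 6*z^3 - 9*z^2 - 12*z - 7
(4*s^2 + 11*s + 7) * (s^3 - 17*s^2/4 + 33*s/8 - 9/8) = 4*s^5 - 6*s^4 - 93*s^3/4 + 89*s^2/8 + 33*s/2 - 63/8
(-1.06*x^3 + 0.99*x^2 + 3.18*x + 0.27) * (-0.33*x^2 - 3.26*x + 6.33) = 0.3498*x^5 + 3.1289*x^4 - 10.9866*x^3 - 4.1892*x^2 + 19.2492*x + 1.7091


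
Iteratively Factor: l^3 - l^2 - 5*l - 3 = (l + 1)*(l^2 - 2*l - 3) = (l - 3)*(l + 1)*(l + 1)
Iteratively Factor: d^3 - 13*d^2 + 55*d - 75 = (d - 5)*(d^2 - 8*d + 15) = (d - 5)*(d - 3)*(d - 5)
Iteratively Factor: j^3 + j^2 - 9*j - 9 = (j - 3)*(j^2 + 4*j + 3) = (j - 3)*(j + 1)*(j + 3)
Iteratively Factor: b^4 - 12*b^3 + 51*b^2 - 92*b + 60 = (b - 2)*(b^3 - 10*b^2 + 31*b - 30) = (b - 3)*(b - 2)*(b^2 - 7*b + 10) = (b - 5)*(b - 3)*(b - 2)*(b - 2)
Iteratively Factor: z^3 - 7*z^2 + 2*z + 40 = (z - 4)*(z^2 - 3*z - 10) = (z - 4)*(z + 2)*(z - 5)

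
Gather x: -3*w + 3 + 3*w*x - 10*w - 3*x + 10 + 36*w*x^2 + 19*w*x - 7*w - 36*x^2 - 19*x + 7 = -20*w + x^2*(36*w - 36) + x*(22*w - 22) + 20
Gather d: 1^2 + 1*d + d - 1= 2*d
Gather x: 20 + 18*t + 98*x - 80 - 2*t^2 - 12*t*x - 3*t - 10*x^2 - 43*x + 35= -2*t^2 + 15*t - 10*x^2 + x*(55 - 12*t) - 25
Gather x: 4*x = 4*x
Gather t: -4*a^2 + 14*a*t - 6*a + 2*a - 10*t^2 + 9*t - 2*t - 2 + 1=-4*a^2 - 4*a - 10*t^2 + t*(14*a + 7) - 1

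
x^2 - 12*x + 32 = (x - 8)*(x - 4)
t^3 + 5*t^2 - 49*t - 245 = (t - 7)*(t + 5)*(t + 7)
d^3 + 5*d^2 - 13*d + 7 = (d - 1)^2*(d + 7)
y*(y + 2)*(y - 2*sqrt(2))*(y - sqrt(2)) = y^4 - 3*sqrt(2)*y^3 + 2*y^3 - 6*sqrt(2)*y^2 + 4*y^2 + 8*y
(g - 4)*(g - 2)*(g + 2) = g^3 - 4*g^2 - 4*g + 16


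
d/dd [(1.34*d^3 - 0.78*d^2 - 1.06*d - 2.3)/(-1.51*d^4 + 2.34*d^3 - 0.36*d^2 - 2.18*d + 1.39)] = (2.0234*d^6 - 2.3556*d^5 - 3.459*d^4 - 14.7736*d^3 + 23.0526*d^2 - 3.8244*d - 6.4874)/(2.2801*d^8 - 7.0668*d^7 + 6.5628*d^6 + 4.8988*d^5 - 14.2706*d^4 + 8.0748*d^3 + 3.7516*d^2 - 6.0604*d + 1.9321)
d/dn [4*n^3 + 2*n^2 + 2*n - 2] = 12*n^2 + 4*n + 2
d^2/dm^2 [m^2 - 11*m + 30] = 2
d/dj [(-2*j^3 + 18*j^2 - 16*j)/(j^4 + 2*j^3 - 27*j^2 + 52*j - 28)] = 2*(j^3 - 14*j^2 - 28*j - 112)/(j^5 + 8*j^4 - 23*j^3 - 134*j^2 + 476*j - 392)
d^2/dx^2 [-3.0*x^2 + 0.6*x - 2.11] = -6.00000000000000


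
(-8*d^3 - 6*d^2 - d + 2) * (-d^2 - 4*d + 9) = 8*d^5 + 38*d^4 - 47*d^3 - 52*d^2 - 17*d + 18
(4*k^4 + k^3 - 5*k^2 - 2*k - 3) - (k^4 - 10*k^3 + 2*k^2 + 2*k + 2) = 3*k^4 + 11*k^3 - 7*k^2 - 4*k - 5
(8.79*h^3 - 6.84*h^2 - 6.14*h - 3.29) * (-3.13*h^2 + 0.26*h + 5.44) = -27.5127*h^5 + 23.6946*h^4 + 65.2574*h^3 - 28.5083*h^2 - 34.257*h - 17.8976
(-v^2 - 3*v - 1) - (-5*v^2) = 4*v^2 - 3*v - 1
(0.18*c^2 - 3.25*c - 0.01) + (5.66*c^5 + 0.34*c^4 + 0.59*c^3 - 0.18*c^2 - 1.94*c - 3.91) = 5.66*c^5 + 0.34*c^4 + 0.59*c^3 - 5.19*c - 3.92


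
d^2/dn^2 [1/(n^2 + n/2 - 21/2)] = 4*(-4*n^2 - 2*n + (4*n + 1)^2 + 42)/(2*n^2 + n - 21)^3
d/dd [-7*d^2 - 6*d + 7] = -14*d - 6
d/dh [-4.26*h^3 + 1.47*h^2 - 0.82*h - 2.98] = -12.78*h^2 + 2.94*h - 0.82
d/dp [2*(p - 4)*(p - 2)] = 4*p - 12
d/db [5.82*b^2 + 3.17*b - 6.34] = 11.64*b + 3.17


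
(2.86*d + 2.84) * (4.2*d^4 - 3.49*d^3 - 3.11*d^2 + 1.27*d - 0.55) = 12.012*d^5 + 1.9466*d^4 - 18.8062*d^3 - 5.2002*d^2 + 2.0338*d - 1.562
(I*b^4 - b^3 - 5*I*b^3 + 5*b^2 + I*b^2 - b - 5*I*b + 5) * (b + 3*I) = I*b^5 - 4*b^4 - 5*I*b^4 + 20*b^3 - 2*I*b^3 - 4*b^2 + 10*I*b^2 + 20*b - 3*I*b + 15*I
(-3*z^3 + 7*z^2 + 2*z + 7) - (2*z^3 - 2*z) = -5*z^3 + 7*z^2 + 4*z + 7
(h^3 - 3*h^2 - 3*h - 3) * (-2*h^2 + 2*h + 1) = -2*h^5 + 8*h^4 + h^3 - 3*h^2 - 9*h - 3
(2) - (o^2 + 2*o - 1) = -o^2 - 2*o + 3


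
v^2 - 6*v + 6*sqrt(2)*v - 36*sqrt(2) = (v - 6)*(v + 6*sqrt(2))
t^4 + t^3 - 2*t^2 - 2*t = t*(t + 1)*(t - sqrt(2))*(t + sqrt(2))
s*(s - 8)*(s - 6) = s^3 - 14*s^2 + 48*s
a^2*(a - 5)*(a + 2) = a^4 - 3*a^3 - 10*a^2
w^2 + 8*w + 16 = (w + 4)^2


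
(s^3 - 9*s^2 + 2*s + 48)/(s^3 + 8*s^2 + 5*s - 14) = (s^2 - 11*s + 24)/(s^2 + 6*s - 7)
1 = 1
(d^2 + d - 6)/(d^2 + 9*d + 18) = (d - 2)/(d + 6)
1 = 1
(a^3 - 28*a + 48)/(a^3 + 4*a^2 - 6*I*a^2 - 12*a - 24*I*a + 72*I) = (a - 4)/(a - 6*I)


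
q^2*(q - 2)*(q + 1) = q^4 - q^3 - 2*q^2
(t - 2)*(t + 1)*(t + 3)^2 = t^4 + 5*t^3 + t^2 - 21*t - 18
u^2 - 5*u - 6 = (u - 6)*(u + 1)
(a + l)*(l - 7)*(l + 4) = a*l^2 - 3*a*l - 28*a + l^3 - 3*l^2 - 28*l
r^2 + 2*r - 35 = (r - 5)*(r + 7)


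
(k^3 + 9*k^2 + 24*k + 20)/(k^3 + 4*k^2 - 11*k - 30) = (k + 2)/(k - 3)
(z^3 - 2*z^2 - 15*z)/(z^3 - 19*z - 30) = z/(z + 2)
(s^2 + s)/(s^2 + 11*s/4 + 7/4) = 4*s/(4*s + 7)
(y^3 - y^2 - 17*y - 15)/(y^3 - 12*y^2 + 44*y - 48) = (y^3 - y^2 - 17*y - 15)/(y^3 - 12*y^2 + 44*y - 48)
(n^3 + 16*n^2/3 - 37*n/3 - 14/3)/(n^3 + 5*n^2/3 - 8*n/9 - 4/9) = 3*(n^2 + 5*n - 14)/(3*n^2 + 4*n - 4)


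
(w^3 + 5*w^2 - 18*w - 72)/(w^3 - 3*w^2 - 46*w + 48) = (w^2 - w - 12)/(w^2 - 9*w + 8)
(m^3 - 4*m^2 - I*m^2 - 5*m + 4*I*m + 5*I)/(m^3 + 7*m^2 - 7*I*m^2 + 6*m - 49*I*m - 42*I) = (m^2 - m*(5 + I) + 5*I)/(m^2 + m*(6 - 7*I) - 42*I)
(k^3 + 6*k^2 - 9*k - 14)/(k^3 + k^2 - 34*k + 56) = (k + 1)/(k - 4)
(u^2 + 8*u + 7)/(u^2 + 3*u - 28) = (u + 1)/(u - 4)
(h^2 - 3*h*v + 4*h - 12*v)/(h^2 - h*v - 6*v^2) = (h + 4)/(h + 2*v)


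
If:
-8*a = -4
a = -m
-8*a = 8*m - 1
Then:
No Solution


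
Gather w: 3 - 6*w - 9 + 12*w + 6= 6*w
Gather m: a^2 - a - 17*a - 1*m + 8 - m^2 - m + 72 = a^2 - 18*a - m^2 - 2*m + 80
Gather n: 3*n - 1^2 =3*n - 1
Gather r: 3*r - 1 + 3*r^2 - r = 3*r^2 + 2*r - 1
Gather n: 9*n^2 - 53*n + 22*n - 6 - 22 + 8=9*n^2 - 31*n - 20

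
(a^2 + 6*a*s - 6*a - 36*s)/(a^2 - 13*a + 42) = (a + 6*s)/(a - 7)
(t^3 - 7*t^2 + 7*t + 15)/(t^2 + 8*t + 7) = (t^2 - 8*t + 15)/(t + 7)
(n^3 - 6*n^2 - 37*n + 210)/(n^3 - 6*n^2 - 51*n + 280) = (n^2 - n - 42)/(n^2 - n - 56)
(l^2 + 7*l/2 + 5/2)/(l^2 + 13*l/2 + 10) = (l + 1)/(l + 4)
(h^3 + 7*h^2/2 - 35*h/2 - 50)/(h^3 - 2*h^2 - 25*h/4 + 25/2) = 2*(h^2 + h - 20)/(2*h^2 - 9*h + 10)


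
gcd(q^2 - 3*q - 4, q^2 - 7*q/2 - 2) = q - 4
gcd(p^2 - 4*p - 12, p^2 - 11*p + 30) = p - 6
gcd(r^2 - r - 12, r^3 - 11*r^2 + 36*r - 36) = 1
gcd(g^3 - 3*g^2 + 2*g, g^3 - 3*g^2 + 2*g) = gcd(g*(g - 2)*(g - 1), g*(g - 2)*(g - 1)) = g^3 - 3*g^2 + 2*g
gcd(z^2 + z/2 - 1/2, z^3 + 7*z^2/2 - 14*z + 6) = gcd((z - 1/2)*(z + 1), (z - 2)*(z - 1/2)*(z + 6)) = z - 1/2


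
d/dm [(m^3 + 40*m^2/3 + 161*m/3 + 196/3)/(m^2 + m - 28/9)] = 3*(3*m^2 - 8*m - 128)/(9*m^2 - 24*m + 16)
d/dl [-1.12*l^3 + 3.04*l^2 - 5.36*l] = -3.36*l^2 + 6.08*l - 5.36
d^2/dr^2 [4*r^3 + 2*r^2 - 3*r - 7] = 24*r + 4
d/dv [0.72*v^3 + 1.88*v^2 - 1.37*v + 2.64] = 2.16*v^2 + 3.76*v - 1.37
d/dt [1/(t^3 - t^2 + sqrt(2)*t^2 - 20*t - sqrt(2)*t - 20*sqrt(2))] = (-3*t^2 - 2*sqrt(2)*t + 2*t + sqrt(2) + 20)/(-t^3 - sqrt(2)*t^2 + t^2 + sqrt(2)*t + 20*t + 20*sqrt(2))^2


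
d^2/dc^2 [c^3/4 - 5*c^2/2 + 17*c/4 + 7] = 3*c/2 - 5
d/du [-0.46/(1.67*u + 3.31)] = 0.7682/(1.67*u + 3.31)^2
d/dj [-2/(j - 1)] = 2/(j - 1)^2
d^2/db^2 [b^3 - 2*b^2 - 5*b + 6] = 6*b - 4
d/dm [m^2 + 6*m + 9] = 2*m + 6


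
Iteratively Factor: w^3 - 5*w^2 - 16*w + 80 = (w - 4)*(w^2 - w - 20) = (w - 5)*(w - 4)*(w + 4)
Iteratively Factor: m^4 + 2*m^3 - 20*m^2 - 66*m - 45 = (m - 5)*(m^3 + 7*m^2 + 15*m + 9) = (m - 5)*(m + 3)*(m^2 + 4*m + 3) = (m - 5)*(m + 3)^2*(m + 1)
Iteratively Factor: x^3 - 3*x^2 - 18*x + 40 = (x - 5)*(x^2 + 2*x - 8) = (x - 5)*(x - 2)*(x + 4)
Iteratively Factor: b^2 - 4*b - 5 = (b + 1)*(b - 5)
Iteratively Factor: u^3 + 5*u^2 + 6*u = (u)*(u^2 + 5*u + 6) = u*(u + 3)*(u + 2)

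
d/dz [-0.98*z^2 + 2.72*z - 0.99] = 2.72 - 1.96*z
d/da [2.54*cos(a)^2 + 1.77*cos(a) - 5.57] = -(5.08*cos(a) + 1.77)*sin(a)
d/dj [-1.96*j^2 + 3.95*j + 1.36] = 3.95 - 3.92*j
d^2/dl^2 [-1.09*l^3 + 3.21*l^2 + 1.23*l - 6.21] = 6.42 - 6.54*l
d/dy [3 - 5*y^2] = -10*y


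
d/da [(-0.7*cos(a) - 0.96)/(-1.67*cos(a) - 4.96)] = -1.8688*sin(a)/(1.67*cos(a) + 4.96)^2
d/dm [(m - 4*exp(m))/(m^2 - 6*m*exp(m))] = (2*m^2*exp(m) - m^2 + 8*m*exp(m) - 24*exp(2*m))/(m^2*(m^2 - 12*m*exp(m) + 36*exp(2*m)))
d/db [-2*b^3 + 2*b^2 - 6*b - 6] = -6*b^2 + 4*b - 6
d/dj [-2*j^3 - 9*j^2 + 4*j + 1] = -6*j^2 - 18*j + 4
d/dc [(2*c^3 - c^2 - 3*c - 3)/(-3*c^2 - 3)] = (-2*c^4 - 9*c^2 - 4*c + 3)/(3*(c^4 + 2*c^2 + 1))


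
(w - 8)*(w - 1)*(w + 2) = w^3 - 7*w^2 - 10*w + 16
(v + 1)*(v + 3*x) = v^2 + 3*v*x + v + 3*x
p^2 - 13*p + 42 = (p - 7)*(p - 6)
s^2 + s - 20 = (s - 4)*(s + 5)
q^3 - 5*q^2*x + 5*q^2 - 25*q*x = q*(q + 5)*(q - 5*x)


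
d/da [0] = 0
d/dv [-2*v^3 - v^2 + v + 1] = -6*v^2 - 2*v + 1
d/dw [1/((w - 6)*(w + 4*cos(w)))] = ((6 - w)*(w + 4*cos(w)) + (w - 6)^2*(4*sin(w) - 1))/((w - 6)^3*(w + 4*cos(w))^2)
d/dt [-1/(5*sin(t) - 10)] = cos(t)/(5*(sin(t) - 2)^2)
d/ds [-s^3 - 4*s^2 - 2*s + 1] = -3*s^2 - 8*s - 2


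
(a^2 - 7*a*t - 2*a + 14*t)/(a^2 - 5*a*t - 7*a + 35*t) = (a^2 - 7*a*t - 2*a + 14*t)/(a^2 - 5*a*t - 7*a + 35*t)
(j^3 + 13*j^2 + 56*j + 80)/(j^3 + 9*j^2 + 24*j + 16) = (j + 5)/(j + 1)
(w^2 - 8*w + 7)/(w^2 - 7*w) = (w - 1)/w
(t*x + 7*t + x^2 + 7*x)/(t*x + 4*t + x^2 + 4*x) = (x + 7)/(x + 4)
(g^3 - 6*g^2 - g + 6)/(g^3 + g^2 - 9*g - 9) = (g^2 - 7*g + 6)/(g^2 - 9)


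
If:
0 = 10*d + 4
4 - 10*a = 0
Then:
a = 2/5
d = -2/5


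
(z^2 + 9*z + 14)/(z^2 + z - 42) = (z + 2)/(z - 6)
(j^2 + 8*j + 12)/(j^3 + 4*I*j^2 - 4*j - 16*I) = (j + 6)/(j^2 + j*(-2 + 4*I) - 8*I)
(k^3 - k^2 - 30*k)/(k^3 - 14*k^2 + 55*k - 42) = k*(k + 5)/(k^2 - 8*k + 7)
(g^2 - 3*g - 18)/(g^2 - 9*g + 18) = (g + 3)/(g - 3)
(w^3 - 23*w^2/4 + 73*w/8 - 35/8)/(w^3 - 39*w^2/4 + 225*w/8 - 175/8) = (w - 1)/(w - 5)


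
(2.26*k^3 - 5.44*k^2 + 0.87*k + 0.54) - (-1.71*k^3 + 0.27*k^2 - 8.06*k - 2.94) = 3.97*k^3 - 5.71*k^2 + 8.93*k + 3.48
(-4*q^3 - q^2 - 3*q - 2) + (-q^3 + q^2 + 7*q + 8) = -5*q^3 + 4*q + 6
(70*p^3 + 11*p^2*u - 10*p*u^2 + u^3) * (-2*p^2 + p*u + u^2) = -140*p^5 + 48*p^4*u + 101*p^3*u^2 - p^2*u^3 - 9*p*u^4 + u^5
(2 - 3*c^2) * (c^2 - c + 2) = -3*c^4 + 3*c^3 - 4*c^2 - 2*c + 4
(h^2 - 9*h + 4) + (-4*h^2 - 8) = -3*h^2 - 9*h - 4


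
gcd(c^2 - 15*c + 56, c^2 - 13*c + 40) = c - 8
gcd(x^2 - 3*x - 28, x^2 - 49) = x - 7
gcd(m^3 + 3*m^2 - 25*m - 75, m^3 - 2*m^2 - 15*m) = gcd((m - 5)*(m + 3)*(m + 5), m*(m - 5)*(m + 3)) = m^2 - 2*m - 15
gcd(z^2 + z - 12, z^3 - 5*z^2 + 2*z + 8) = 1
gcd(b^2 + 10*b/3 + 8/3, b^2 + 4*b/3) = b + 4/3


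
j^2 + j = j*(j + 1)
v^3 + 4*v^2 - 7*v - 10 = (v - 2)*(v + 1)*(v + 5)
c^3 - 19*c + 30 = (c - 3)*(c - 2)*(c + 5)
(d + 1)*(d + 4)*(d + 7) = d^3 + 12*d^2 + 39*d + 28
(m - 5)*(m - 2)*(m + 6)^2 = m^4 + 5*m^3 - 38*m^2 - 132*m + 360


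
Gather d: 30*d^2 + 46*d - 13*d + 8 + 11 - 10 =30*d^2 + 33*d + 9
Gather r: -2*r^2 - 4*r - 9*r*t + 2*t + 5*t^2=-2*r^2 + r*(-9*t - 4) + 5*t^2 + 2*t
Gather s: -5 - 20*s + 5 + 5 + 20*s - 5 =0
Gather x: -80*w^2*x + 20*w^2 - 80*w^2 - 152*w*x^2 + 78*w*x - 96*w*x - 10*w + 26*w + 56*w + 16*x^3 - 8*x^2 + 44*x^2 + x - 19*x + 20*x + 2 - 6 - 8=-60*w^2 + 72*w + 16*x^3 + x^2*(36 - 152*w) + x*(-80*w^2 - 18*w + 2) - 12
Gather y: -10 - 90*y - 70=-90*y - 80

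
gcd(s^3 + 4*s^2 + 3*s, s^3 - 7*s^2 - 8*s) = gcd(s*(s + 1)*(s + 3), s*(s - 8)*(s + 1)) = s^2 + s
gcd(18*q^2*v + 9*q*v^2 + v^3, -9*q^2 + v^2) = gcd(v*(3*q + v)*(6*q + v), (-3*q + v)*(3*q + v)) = 3*q + v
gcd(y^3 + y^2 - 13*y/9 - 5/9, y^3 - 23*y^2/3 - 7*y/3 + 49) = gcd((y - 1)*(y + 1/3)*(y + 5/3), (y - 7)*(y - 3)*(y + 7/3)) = 1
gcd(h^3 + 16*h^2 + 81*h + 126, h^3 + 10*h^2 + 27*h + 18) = h^2 + 9*h + 18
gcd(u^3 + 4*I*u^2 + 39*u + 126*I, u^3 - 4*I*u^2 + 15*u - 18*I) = u^2 - 3*I*u + 18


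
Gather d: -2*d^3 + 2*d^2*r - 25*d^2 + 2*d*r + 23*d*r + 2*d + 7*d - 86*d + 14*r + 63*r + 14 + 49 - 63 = -2*d^3 + d^2*(2*r - 25) + d*(25*r - 77) + 77*r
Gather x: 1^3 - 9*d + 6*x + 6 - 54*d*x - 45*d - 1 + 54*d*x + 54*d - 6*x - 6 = 0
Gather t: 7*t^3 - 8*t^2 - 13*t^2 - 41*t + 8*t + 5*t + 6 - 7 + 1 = 7*t^3 - 21*t^2 - 28*t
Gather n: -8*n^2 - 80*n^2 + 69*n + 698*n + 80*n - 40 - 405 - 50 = -88*n^2 + 847*n - 495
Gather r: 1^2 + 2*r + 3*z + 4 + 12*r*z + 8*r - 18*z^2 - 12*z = r*(12*z + 10) - 18*z^2 - 9*z + 5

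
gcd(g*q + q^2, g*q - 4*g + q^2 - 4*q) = g + q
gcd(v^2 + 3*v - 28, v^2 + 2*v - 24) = v - 4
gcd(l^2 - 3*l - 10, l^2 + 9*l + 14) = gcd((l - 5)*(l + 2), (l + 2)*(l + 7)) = l + 2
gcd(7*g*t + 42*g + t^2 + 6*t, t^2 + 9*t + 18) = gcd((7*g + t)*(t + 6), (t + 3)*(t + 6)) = t + 6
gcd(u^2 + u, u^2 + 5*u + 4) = u + 1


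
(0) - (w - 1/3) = 1/3 - w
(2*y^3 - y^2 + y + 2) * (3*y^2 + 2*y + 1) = 6*y^5 + y^4 + 3*y^3 + 7*y^2 + 5*y + 2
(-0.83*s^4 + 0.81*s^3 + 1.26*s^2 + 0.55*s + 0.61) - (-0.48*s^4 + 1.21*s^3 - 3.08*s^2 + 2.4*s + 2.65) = -0.35*s^4 - 0.4*s^3 + 4.34*s^2 - 1.85*s - 2.04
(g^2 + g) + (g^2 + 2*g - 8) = 2*g^2 + 3*g - 8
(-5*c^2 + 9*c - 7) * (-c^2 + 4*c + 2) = 5*c^4 - 29*c^3 + 33*c^2 - 10*c - 14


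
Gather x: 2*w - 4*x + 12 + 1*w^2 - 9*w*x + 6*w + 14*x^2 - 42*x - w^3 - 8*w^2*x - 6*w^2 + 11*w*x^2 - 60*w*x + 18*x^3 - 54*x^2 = -w^3 - 5*w^2 + 8*w + 18*x^3 + x^2*(11*w - 40) + x*(-8*w^2 - 69*w - 46) + 12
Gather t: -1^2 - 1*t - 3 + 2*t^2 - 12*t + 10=2*t^2 - 13*t + 6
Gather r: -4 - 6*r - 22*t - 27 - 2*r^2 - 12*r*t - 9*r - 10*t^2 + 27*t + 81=-2*r^2 + r*(-12*t - 15) - 10*t^2 + 5*t + 50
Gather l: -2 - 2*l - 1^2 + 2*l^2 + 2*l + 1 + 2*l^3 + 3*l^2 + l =2*l^3 + 5*l^2 + l - 2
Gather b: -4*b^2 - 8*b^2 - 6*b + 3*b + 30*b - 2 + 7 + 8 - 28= -12*b^2 + 27*b - 15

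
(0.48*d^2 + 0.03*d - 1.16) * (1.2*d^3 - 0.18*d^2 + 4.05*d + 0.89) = 0.576*d^5 - 0.0504*d^4 + 0.5466*d^3 + 0.7575*d^2 - 4.6713*d - 1.0324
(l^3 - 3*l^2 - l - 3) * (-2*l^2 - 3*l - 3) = -2*l^5 + 3*l^4 + 8*l^3 + 18*l^2 + 12*l + 9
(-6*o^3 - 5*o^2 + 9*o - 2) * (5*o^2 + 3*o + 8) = -30*o^5 - 43*o^4 - 18*o^3 - 23*o^2 + 66*o - 16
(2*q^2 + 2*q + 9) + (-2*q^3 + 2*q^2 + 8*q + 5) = -2*q^3 + 4*q^2 + 10*q + 14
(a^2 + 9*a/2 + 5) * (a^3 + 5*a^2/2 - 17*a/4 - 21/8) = a^5 + 7*a^4 + 12*a^3 - 37*a^2/4 - 529*a/16 - 105/8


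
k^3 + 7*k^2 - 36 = (k - 2)*(k + 3)*(k + 6)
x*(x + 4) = x^2 + 4*x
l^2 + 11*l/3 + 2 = (l + 2/3)*(l + 3)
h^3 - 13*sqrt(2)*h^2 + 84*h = h*(h - 7*sqrt(2))*(h - 6*sqrt(2))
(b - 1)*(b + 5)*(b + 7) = b^3 + 11*b^2 + 23*b - 35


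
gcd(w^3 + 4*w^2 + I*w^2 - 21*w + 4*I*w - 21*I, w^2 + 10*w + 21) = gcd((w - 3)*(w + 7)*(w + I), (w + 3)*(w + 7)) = w + 7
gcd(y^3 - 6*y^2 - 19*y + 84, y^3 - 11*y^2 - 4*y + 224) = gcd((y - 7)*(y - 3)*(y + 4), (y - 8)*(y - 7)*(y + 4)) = y^2 - 3*y - 28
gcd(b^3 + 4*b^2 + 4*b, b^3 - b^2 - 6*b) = b^2 + 2*b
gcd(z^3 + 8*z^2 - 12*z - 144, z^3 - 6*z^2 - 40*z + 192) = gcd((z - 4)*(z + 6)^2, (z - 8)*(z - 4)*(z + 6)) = z^2 + 2*z - 24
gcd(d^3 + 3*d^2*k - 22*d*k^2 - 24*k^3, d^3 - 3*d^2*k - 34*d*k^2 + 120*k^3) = d^2 + 2*d*k - 24*k^2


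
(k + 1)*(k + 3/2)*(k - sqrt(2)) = k^3 - sqrt(2)*k^2 + 5*k^2/2 - 5*sqrt(2)*k/2 + 3*k/2 - 3*sqrt(2)/2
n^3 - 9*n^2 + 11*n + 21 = (n - 7)*(n - 3)*(n + 1)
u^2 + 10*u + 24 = (u + 4)*(u + 6)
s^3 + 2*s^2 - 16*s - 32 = (s - 4)*(s + 2)*(s + 4)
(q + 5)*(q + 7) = q^2 + 12*q + 35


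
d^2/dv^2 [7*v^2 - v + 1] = 14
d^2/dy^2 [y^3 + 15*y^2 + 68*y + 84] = 6*y + 30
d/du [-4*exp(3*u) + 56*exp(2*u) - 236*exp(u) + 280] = (-12*exp(2*u) + 112*exp(u) - 236)*exp(u)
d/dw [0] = 0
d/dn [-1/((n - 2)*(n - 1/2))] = 2*(4*n - 5)/((n - 2)^2*(2*n - 1)^2)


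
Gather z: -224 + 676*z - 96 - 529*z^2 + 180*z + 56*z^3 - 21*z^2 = 56*z^3 - 550*z^2 + 856*z - 320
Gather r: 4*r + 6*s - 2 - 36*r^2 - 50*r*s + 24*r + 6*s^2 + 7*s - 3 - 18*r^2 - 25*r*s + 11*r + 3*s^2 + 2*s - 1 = -54*r^2 + r*(39 - 75*s) + 9*s^2 + 15*s - 6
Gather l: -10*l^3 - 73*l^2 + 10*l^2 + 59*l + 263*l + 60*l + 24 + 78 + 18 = -10*l^3 - 63*l^2 + 382*l + 120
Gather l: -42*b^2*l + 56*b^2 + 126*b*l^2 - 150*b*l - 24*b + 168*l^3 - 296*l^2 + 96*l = 56*b^2 - 24*b + 168*l^3 + l^2*(126*b - 296) + l*(-42*b^2 - 150*b + 96)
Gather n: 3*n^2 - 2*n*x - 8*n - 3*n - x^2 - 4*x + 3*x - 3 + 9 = 3*n^2 + n*(-2*x - 11) - x^2 - x + 6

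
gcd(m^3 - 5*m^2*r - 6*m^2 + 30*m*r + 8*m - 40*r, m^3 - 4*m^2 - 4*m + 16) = m^2 - 6*m + 8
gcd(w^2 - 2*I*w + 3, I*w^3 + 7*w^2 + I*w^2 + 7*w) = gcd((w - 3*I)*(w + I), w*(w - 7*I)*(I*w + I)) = 1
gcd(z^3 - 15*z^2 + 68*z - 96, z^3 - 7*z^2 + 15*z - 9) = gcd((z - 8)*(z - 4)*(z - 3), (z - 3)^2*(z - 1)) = z - 3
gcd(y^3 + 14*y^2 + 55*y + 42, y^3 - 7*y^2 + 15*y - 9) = 1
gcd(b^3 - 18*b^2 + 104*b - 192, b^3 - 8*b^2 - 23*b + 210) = b - 6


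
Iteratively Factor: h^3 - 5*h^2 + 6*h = (h - 2)*(h^2 - 3*h) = (h - 3)*(h - 2)*(h)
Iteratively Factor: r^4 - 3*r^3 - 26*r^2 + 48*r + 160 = (r + 2)*(r^3 - 5*r^2 - 16*r + 80) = (r - 4)*(r + 2)*(r^2 - r - 20) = (r - 4)*(r + 2)*(r + 4)*(r - 5)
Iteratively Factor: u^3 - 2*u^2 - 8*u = (u - 4)*(u^2 + 2*u) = (u - 4)*(u + 2)*(u)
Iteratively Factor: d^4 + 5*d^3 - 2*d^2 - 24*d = (d - 2)*(d^3 + 7*d^2 + 12*d) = (d - 2)*(d + 3)*(d^2 + 4*d) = d*(d - 2)*(d + 3)*(d + 4)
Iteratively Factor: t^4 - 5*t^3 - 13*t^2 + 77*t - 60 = (t - 3)*(t^3 - 2*t^2 - 19*t + 20) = (t - 3)*(t - 1)*(t^2 - t - 20) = (t - 3)*(t - 1)*(t + 4)*(t - 5)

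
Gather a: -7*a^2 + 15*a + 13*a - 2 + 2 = -7*a^2 + 28*a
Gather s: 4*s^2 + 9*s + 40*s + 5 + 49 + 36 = 4*s^2 + 49*s + 90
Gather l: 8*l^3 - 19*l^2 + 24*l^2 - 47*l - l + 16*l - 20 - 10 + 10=8*l^3 + 5*l^2 - 32*l - 20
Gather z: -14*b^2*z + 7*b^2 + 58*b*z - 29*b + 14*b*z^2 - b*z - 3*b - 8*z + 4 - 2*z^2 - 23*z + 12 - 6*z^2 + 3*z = 7*b^2 - 32*b + z^2*(14*b - 8) + z*(-14*b^2 + 57*b - 28) + 16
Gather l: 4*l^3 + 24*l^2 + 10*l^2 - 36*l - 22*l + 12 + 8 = 4*l^3 + 34*l^2 - 58*l + 20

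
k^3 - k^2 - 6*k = k*(k - 3)*(k + 2)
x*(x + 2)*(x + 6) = x^3 + 8*x^2 + 12*x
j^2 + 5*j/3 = j*(j + 5/3)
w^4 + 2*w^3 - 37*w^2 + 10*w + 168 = (w - 4)*(w - 3)*(w + 2)*(w + 7)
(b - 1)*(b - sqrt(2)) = b^2 - sqrt(2)*b - b + sqrt(2)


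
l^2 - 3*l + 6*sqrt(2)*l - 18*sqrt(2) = (l - 3)*(l + 6*sqrt(2))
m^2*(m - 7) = m^3 - 7*m^2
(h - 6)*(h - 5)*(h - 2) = h^3 - 13*h^2 + 52*h - 60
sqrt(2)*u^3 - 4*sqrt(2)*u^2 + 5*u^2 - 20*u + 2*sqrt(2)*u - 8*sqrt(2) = (u - 4)*(u + 2*sqrt(2))*(sqrt(2)*u + 1)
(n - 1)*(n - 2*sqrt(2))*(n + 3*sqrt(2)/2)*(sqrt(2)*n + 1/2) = sqrt(2)*n^4 - sqrt(2)*n^3 - n^3/2 - 25*sqrt(2)*n^2/4 + n^2/2 - 3*n + 25*sqrt(2)*n/4 + 3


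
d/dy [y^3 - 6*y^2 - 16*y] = 3*y^2 - 12*y - 16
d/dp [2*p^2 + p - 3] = 4*p + 1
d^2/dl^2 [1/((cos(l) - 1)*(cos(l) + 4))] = (-4*sin(l)^4 + 27*sin(l)^2 - 3*cos(l)/4 - 9*cos(3*l)/4 + 3)/((cos(l) - 1)^3*(cos(l) + 4)^3)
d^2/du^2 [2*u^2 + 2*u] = 4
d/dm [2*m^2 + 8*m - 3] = 4*m + 8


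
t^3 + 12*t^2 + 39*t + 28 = (t + 1)*(t + 4)*(t + 7)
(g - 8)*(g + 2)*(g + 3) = g^3 - 3*g^2 - 34*g - 48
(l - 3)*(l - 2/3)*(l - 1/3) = l^3 - 4*l^2 + 29*l/9 - 2/3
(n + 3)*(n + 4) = n^2 + 7*n + 12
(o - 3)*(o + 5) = o^2 + 2*o - 15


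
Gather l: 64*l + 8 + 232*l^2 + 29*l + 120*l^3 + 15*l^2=120*l^3 + 247*l^2 + 93*l + 8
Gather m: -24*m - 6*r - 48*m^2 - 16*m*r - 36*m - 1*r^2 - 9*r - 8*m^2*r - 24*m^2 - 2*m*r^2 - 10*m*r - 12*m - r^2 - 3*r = m^2*(-8*r - 72) + m*(-2*r^2 - 26*r - 72) - 2*r^2 - 18*r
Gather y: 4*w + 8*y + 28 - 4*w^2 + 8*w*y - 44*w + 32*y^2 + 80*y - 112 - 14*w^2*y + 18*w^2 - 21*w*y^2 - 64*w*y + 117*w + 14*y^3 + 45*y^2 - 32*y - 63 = 14*w^2 + 77*w + 14*y^3 + y^2*(77 - 21*w) + y*(-14*w^2 - 56*w + 56) - 147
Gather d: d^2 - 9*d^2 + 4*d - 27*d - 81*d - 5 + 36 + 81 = -8*d^2 - 104*d + 112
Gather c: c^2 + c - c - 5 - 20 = c^2 - 25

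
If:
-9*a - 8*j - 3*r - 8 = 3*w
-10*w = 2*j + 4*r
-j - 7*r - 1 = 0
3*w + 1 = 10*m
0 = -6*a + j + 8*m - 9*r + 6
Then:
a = 3823/5280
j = -7027/3520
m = 1427/7040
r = 501/3520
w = 241/704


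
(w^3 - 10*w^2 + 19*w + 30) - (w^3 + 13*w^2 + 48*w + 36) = -23*w^2 - 29*w - 6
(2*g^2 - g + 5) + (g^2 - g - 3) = 3*g^2 - 2*g + 2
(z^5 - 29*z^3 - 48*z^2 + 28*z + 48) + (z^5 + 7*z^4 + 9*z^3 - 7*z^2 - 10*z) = 2*z^5 + 7*z^4 - 20*z^3 - 55*z^2 + 18*z + 48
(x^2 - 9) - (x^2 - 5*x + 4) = 5*x - 13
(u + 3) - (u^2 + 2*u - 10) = -u^2 - u + 13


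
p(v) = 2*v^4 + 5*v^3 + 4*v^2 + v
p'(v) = 8*v^3 + 15*v^2 + 8*v + 1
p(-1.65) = 1.60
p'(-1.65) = -7.30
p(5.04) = 2037.25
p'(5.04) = 1446.54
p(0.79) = 6.53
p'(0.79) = 20.63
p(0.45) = 1.80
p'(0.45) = 8.37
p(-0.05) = -0.04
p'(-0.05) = 0.64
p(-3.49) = 129.40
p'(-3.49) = -184.29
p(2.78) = 260.57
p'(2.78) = 311.05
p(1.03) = 12.99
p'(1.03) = 33.90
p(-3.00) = 60.00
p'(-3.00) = -104.00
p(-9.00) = 9792.00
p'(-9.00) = -4688.00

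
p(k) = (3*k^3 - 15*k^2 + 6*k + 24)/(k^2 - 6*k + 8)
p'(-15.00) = 3.00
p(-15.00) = -42.00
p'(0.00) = 3.00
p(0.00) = 3.00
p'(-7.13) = 3.00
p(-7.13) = -18.39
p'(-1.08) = 3.00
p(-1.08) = -0.24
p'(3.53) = 3.00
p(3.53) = 13.59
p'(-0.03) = 3.00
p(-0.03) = 2.91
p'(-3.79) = 3.00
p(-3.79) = -8.37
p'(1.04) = 3.00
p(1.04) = 6.12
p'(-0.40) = 3.00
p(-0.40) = 1.80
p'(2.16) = 3.00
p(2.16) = 9.48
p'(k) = (6 - 2*k)*(3*k^3 - 15*k^2 + 6*k + 24)/(k^2 - 6*k + 8)^2 + (9*k^2 - 30*k + 6)/(k^2 - 6*k + 8) = 3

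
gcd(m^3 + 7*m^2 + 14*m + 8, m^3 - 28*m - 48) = m^2 + 6*m + 8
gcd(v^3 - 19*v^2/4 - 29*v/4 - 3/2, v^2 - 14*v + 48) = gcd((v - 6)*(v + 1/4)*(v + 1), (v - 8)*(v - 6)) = v - 6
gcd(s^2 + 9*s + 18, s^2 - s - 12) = s + 3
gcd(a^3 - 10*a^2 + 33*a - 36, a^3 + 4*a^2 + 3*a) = 1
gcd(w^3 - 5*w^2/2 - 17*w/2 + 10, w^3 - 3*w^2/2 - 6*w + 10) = w + 5/2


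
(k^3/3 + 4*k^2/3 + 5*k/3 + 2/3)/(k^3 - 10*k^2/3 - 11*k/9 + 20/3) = 3*(k^3 + 4*k^2 + 5*k + 2)/(9*k^3 - 30*k^2 - 11*k + 60)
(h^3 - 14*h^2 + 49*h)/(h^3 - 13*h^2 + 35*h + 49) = h/(h + 1)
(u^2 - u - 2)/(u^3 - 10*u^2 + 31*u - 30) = (u + 1)/(u^2 - 8*u + 15)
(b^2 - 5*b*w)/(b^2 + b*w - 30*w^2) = b/(b + 6*w)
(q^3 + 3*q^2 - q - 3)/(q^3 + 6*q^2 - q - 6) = (q + 3)/(q + 6)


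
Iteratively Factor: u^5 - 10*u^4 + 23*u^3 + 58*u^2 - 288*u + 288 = (u - 3)*(u^4 - 7*u^3 + 2*u^2 + 64*u - 96) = (u - 4)*(u - 3)*(u^3 - 3*u^2 - 10*u + 24) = (u - 4)^2*(u - 3)*(u^2 + u - 6) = (u - 4)^2*(u - 3)*(u + 3)*(u - 2)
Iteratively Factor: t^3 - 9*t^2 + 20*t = (t - 5)*(t^2 - 4*t) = (t - 5)*(t - 4)*(t)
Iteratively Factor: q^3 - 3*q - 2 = (q + 1)*(q^2 - q - 2) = (q + 1)^2*(q - 2)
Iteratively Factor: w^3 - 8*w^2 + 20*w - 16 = (w - 4)*(w^2 - 4*w + 4) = (w - 4)*(w - 2)*(w - 2)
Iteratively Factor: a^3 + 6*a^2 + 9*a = (a)*(a^2 + 6*a + 9) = a*(a + 3)*(a + 3)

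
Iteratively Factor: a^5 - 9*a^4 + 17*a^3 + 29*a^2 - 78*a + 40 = (a + 2)*(a^4 - 11*a^3 + 39*a^2 - 49*a + 20) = (a - 5)*(a + 2)*(a^3 - 6*a^2 + 9*a - 4) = (a - 5)*(a - 1)*(a + 2)*(a^2 - 5*a + 4) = (a - 5)*(a - 4)*(a - 1)*(a + 2)*(a - 1)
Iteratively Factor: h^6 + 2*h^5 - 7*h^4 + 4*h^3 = (h - 1)*(h^5 + 3*h^4 - 4*h^3) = (h - 1)*(h + 4)*(h^4 - h^3) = (h - 1)^2*(h + 4)*(h^3) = h*(h - 1)^2*(h + 4)*(h^2) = h^2*(h - 1)^2*(h + 4)*(h)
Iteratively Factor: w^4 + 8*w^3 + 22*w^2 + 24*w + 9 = (w + 3)*(w^3 + 5*w^2 + 7*w + 3) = (w + 3)^2*(w^2 + 2*w + 1) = (w + 1)*(w + 3)^2*(w + 1)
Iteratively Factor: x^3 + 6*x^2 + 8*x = (x + 4)*(x^2 + 2*x) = x*(x + 4)*(x + 2)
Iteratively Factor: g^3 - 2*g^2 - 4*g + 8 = (g + 2)*(g^2 - 4*g + 4) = (g - 2)*(g + 2)*(g - 2)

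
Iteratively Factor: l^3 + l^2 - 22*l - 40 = (l + 4)*(l^2 - 3*l - 10) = (l + 2)*(l + 4)*(l - 5)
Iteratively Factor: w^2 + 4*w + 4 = (w + 2)*(w + 2)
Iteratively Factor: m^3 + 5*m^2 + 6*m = (m + 3)*(m^2 + 2*m) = (m + 2)*(m + 3)*(m)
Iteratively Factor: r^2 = (r)*(r)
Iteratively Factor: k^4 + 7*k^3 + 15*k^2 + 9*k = (k)*(k^3 + 7*k^2 + 15*k + 9) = k*(k + 3)*(k^2 + 4*k + 3) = k*(k + 3)^2*(k + 1)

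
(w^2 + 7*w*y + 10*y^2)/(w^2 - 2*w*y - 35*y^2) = (-w - 2*y)/(-w + 7*y)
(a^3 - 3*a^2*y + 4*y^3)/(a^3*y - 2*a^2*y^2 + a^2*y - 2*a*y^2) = (a^2 - a*y - 2*y^2)/(a*y*(a + 1))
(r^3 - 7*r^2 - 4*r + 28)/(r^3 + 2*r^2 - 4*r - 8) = (r - 7)/(r + 2)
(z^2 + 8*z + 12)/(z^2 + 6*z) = (z + 2)/z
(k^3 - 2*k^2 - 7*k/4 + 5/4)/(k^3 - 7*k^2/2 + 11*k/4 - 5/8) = 2*(k + 1)/(2*k - 1)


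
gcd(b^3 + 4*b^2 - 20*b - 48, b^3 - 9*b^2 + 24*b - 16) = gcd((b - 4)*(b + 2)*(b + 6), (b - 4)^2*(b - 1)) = b - 4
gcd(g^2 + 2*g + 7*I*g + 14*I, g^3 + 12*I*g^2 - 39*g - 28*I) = g + 7*I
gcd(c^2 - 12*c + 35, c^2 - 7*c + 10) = c - 5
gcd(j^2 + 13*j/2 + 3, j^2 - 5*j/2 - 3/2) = j + 1/2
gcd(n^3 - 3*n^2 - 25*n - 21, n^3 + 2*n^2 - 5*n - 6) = n^2 + 4*n + 3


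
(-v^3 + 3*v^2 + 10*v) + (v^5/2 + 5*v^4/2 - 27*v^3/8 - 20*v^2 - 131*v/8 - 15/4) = v^5/2 + 5*v^4/2 - 35*v^3/8 - 17*v^2 - 51*v/8 - 15/4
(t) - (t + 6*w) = -6*w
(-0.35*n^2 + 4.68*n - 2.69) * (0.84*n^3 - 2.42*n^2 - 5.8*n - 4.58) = -0.294*n^5 + 4.7782*n^4 - 11.5552*n^3 - 19.0312*n^2 - 5.8324*n + 12.3202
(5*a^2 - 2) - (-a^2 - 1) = 6*a^2 - 1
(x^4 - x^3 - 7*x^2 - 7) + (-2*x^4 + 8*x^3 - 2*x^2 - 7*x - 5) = -x^4 + 7*x^3 - 9*x^2 - 7*x - 12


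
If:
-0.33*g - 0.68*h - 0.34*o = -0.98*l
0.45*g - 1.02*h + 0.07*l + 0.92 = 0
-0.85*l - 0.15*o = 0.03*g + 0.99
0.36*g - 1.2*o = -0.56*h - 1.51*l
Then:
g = -1.47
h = 0.19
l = -0.86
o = -1.43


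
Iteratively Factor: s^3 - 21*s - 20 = (s + 4)*(s^2 - 4*s - 5) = (s + 1)*(s + 4)*(s - 5)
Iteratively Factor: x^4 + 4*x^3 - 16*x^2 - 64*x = (x + 4)*(x^3 - 16*x) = (x + 4)^2*(x^2 - 4*x) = (x - 4)*(x + 4)^2*(x)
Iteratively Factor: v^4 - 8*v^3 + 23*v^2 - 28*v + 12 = (v - 2)*(v^3 - 6*v^2 + 11*v - 6) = (v - 3)*(v - 2)*(v^2 - 3*v + 2) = (v - 3)*(v - 2)^2*(v - 1)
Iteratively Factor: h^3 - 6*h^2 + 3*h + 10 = (h + 1)*(h^2 - 7*h + 10) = (h - 5)*(h + 1)*(h - 2)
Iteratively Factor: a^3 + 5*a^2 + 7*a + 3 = (a + 1)*(a^2 + 4*a + 3) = (a + 1)*(a + 3)*(a + 1)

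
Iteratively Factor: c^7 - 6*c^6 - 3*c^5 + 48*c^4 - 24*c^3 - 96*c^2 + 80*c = (c + 2)*(c^6 - 8*c^5 + 13*c^4 + 22*c^3 - 68*c^2 + 40*c) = (c + 2)^2*(c^5 - 10*c^4 + 33*c^3 - 44*c^2 + 20*c) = c*(c + 2)^2*(c^4 - 10*c^3 + 33*c^2 - 44*c + 20) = c*(c - 1)*(c + 2)^2*(c^3 - 9*c^2 + 24*c - 20) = c*(c - 2)*(c - 1)*(c + 2)^2*(c^2 - 7*c + 10) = c*(c - 5)*(c - 2)*(c - 1)*(c + 2)^2*(c - 2)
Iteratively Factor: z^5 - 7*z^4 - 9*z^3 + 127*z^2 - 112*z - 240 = (z - 5)*(z^4 - 2*z^3 - 19*z^2 + 32*z + 48) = (z - 5)*(z - 4)*(z^3 + 2*z^2 - 11*z - 12) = (z - 5)*(z - 4)*(z - 3)*(z^2 + 5*z + 4) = (z - 5)*(z - 4)*(z - 3)*(z + 1)*(z + 4)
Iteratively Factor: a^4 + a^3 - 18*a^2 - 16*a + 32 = (a + 2)*(a^3 - a^2 - 16*a + 16) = (a - 4)*(a + 2)*(a^2 + 3*a - 4) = (a - 4)*(a + 2)*(a + 4)*(a - 1)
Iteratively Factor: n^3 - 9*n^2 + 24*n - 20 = (n - 2)*(n^2 - 7*n + 10) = (n - 5)*(n - 2)*(n - 2)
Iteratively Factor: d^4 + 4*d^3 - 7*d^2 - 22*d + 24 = (d + 4)*(d^3 - 7*d + 6) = (d + 3)*(d + 4)*(d^2 - 3*d + 2) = (d - 2)*(d + 3)*(d + 4)*(d - 1)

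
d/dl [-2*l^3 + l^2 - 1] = 2*l*(1 - 3*l)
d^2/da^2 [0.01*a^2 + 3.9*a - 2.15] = 0.0200000000000000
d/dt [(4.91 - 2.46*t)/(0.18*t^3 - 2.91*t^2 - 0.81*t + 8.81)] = (0.8856*t^3 - 9.81*t^2 + 28.5762*t - 17.6955)/(0.0324*t^6 - 1.0476*t^5 + 8.1765*t^4 + 7.8858*t^3 - 50.6181*t^2 - 14.2722*t + 77.6161)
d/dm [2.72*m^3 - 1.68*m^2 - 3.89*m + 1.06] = 8.16*m^2 - 3.36*m - 3.89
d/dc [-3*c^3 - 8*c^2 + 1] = c*(-9*c - 16)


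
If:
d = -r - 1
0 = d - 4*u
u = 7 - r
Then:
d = -32/3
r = 29/3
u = -8/3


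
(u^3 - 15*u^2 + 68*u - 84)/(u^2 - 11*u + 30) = (u^2 - 9*u + 14)/(u - 5)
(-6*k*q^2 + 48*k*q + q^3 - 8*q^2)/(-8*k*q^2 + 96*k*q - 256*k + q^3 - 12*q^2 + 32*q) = q*(-6*k + q)/(-8*k*q + 32*k + q^2 - 4*q)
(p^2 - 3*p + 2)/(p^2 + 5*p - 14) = (p - 1)/(p + 7)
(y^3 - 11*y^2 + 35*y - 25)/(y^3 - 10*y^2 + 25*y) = (y - 1)/y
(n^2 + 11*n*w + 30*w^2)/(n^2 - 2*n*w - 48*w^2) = (-n - 5*w)/(-n + 8*w)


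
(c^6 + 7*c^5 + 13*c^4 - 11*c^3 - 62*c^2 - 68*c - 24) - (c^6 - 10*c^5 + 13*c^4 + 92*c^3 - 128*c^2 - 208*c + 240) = 17*c^5 - 103*c^3 + 66*c^2 + 140*c - 264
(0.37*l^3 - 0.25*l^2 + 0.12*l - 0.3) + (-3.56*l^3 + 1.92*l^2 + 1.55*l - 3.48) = -3.19*l^3 + 1.67*l^2 + 1.67*l - 3.78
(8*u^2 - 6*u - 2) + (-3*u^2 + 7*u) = 5*u^2 + u - 2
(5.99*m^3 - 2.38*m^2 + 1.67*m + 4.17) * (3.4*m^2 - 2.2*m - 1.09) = 20.366*m^5 - 21.27*m^4 + 4.3849*m^3 + 13.0982*m^2 - 10.9943*m - 4.5453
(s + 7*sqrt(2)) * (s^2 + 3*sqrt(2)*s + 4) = s^3 + 10*sqrt(2)*s^2 + 46*s + 28*sqrt(2)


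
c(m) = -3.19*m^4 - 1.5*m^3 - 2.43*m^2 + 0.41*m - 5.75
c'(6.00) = -2946.91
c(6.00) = -4549.01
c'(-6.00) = 2623.73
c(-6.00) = -3905.93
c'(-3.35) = 445.91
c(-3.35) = -379.76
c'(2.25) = -178.65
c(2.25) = -115.97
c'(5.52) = -2309.72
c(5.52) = -3291.57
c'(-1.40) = 33.41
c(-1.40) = -19.23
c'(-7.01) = 4208.81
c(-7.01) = -7314.38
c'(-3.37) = 454.04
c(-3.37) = -388.76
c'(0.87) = -15.63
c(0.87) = -10.05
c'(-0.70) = 5.98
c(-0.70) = -7.48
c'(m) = -12.76*m^3 - 4.5*m^2 - 4.86*m + 0.41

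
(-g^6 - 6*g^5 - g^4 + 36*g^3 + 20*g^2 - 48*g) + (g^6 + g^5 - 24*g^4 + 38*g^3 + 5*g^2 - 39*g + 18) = -5*g^5 - 25*g^4 + 74*g^3 + 25*g^2 - 87*g + 18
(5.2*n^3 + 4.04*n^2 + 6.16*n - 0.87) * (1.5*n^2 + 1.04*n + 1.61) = 7.8*n^5 + 11.468*n^4 + 21.8136*n^3 + 11.6058*n^2 + 9.0128*n - 1.4007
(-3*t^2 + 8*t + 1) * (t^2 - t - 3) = -3*t^4 + 11*t^3 + 2*t^2 - 25*t - 3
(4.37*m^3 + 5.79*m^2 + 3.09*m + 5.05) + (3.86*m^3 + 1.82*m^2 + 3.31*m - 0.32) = 8.23*m^3 + 7.61*m^2 + 6.4*m + 4.73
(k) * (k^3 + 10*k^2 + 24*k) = k^4 + 10*k^3 + 24*k^2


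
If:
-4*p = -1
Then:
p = 1/4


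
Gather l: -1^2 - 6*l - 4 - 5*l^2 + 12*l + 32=-5*l^2 + 6*l + 27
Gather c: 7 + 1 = 8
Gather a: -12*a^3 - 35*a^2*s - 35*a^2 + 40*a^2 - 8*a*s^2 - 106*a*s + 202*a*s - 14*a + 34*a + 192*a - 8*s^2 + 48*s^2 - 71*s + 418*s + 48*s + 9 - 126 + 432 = -12*a^3 + a^2*(5 - 35*s) + a*(-8*s^2 + 96*s + 212) + 40*s^2 + 395*s + 315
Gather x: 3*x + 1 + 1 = 3*x + 2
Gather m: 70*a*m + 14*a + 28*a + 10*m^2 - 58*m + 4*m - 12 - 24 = 42*a + 10*m^2 + m*(70*a - 54) - 36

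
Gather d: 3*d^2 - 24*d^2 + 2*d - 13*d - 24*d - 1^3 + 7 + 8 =-21*d^2 - 35*d + 14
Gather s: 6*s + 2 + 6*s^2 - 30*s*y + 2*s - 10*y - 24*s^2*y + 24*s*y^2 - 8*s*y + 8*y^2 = s^2*(6 - 24*y) + s*(24*y^2 - 38*y + 8) + 8*y^2 - 10*y + 2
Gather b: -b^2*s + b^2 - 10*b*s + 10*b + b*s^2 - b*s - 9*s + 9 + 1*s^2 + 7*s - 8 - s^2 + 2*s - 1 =b^2*(1 - s) + b*(s^2 - 11*s + 10)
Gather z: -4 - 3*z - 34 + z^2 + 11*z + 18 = z^2 + 8*z - 20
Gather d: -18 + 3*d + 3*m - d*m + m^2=d*(3 - m) + m^2 + 3*m - 18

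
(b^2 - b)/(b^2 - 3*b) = (b - 1)/(b - 3)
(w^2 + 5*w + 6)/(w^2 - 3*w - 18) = (w + 2)/(w - 6)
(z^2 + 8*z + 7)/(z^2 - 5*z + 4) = (z^2 + 8*z + 7)/(z^2 - 5*z + 4)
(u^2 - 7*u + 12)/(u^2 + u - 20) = (u - 3)/(u + 5)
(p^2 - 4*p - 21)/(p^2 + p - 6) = (p - 7)/(p - 2)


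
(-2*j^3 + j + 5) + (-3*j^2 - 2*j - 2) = -2*j^3 - 3*j^2 - j + 3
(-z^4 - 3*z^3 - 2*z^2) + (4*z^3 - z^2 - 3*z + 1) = -z^4 + z^3 - 3*z^2 - 3*z + 1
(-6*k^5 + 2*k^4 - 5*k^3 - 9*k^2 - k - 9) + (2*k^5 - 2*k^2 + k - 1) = -4*k^5 + 2*k^4 - 5*k^3 - 11*k^2 - 10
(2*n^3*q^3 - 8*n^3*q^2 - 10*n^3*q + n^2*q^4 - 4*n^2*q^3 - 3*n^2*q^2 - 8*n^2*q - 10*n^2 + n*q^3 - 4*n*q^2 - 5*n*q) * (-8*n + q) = -16*n^4*q^3 + 64*n^4*q^2 + 80*n^4*q - 6*n^3*q^4 + 24*n^3*q^3 + 14*n^3*q^2 + 64*n^3*q + 80*n^3 + n^2*q^5 - 4*n^2*q^4 - 11*n^2*q^3 + 24*n^2*q^2 + 30*n^2*q + n*q^4 - 4*n*q^3 - 5*n*q^2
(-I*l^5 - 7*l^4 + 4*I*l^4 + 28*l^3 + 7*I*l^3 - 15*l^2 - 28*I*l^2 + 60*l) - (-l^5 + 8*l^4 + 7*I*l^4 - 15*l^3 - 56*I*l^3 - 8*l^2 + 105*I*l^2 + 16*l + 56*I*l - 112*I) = l^5 - I*l^5 - 15*l^4 - 3*I*l^4 + 43*l^3 + 63*I*l^3 - 7*l^2 - 133*I*l^2 + 44*l - 56*I*l + 112*I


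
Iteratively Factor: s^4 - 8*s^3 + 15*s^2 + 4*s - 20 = (s + 1)*(s^3 - 9*s^2 + 24*s - 20) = (s - 2)*(s + 1)*(s^2 - 7*s + 10) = (s - 5)*(s - 2)*(s + 1)*(s - 2)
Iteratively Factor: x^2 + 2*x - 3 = (x - 1)*(x + 3)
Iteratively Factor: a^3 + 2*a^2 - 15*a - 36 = (a + 3)*(a^2 - a - 12) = (a + 3)^2*(a - 4)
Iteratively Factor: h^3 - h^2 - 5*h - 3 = (h + 1)*(h^2 - 2*h - 3) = (h + 1)^2*(h - 3)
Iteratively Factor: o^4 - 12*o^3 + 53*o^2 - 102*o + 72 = (o - 2)*(o^3 - 10*o^2 + 33*o - 36) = (o - 3)*(o - 2)*(o^2 - 7*o + 12) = (o - 3)^2*(o - 2)*(o - 4)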